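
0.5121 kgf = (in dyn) 5.022e+05. Check: 1 kgf = 9.80665 N, so 0.5121 kgf = 0.5121 * 9.80665 = 5.0219855 N. 1 dyn = 1e-05 N, so 5.0219855 N = 5.0219855 / 1e-05 = 502198.55 dyn ≈ 5.022e+05 dyn (4 s.f.).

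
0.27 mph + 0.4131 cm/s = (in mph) 0.2792. Check: 1 mph = 0.44704 m/s, so 0.27 mph = 0.27 * 0.44704 = 0.1207008 m/s. 1 cm/s = 0.01 m/s, so 0.4131 cm/s = 0.4131 * 0.01 = 0.004131 m/s. Sum: 0.1207008 + 0.004131 = 0.1248318 m/s. 1 mph = 0.44704 m/s, so 0.1248318 m/s = 0.1248318 / 0.44704 = 0.27924078 mph ≈ 0.2792 mph (4 s.f.).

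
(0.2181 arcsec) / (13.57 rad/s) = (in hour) 1 arcsec = 4.8481368e-06 rad, so 0.2181 arcsec = 0.2181 * 4.8481368e-06 = 1.0573786e-06 rad. 13.57 rad/s is already in rad/s. Combine: 1.0573786e-06 rad / 13.57 rad/s = 7.7920312e-08 s. 1 hour = 3600 s, so 7.7920312e-08 s = 7.7920312e-08 / 3600 = 2.1644531e-11 hour ≈ 2.164e-11 hour (4 s.f.). Final answer: 2.164e-11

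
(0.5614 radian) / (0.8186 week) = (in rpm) 1.083e-05. Check: 0.5614 radian = 0.5614 rad. 1 week = 604800 s, so 0.8186 week = 0.8186 * 604800 = 495089.28 s. Combine: 0.5614 rad / 495089.28 s = 1.1339369e-06 rad/s. 1 rpm = 0.10471976 rad/s, so 1.1339369e-06 rad/s = 1.1339369e-06 / 0.10471976 = 1.08283e-05 rpm ≈ 1.083e-05 rpm (4 s.f.).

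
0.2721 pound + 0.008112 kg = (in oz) 1 pound = 0.45359237 kg, so 0.2721 pound = 0.2721 * 0.45359237 = 0.12342248 kg. 0.008112 kg is already in kg. Sum: 0.12342248 + 0.008112 = 0.13153448 kg. 1 oz = 0.028349523 kg, so 0.13153448 kg = 0.13153448 / 0.028349523 = 4.6397424 oz ≈ 4.64 oz (4 s.f.). Final answer: 4.64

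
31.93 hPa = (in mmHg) 23.95. Check: 1 hPa = 100 Pa, so 31.93 hPa = 31.93 * 100 = 3193 Pa. 1 mmHg = 133.32237 Pa, so 3193 Pa = 3193 / 133.32237 = 23.94947 mmHg ≈ 23.95 mmHg (4 s.f.).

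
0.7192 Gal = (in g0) 0.0007334. Check: 1 Gal = 0.01 m/s^2, so 0.7192 Gal = 0.7192 * 0.01 = 0.007192 m/s^2. 1 g0 = 9.80665 m/s^2, so 0.007192 m/s^2 = 0.007192 / 9.80665 = 0.0007333799 g0 ≈ 0.0007334 g0 (4 s.f.).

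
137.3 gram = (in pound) 1 gram = 0.001 kg, so 137.3 gram = 137.3 * 0.001 = 0.1373 kg. 1 pound = 0.45359237 kg, so 0.1373 kg = 0.1373 / 0.45359237 = 0.30269469 pound ≈ 0.3027 pound (4 s.f.). Final answer: 0.3027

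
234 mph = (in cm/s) 1 mph = 0.44704 m/s, so 234 mph = 234 * 0.44704 = 104.60736 m/s. 1 cm/s = 0.01 m/s, so 104.60736 m/s = 104.60736 / 0.01 = 10460.736 cm/s ≈ 1.046e+04 cm/s (4 s.f.). Final answer: 1.046e+04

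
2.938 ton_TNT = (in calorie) 2.938e+09. Check: 1 ton_TNT = 4.184e+09 J, so 2.938 ton_TNT = 2.938 * 4.184e+09 = 1.2292592e+10 J. 1 calorie = 4.184 J, so 1.2292592e+10 J = 1.2292592e+10 / 4.184 = 2.938e+09 calorie.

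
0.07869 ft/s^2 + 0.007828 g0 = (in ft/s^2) 1 ft/s^2 = 0.3048 m/s^2, so 0.07869 ft/s^2 = 0.07869 * 0.3048 = 0.023984712 m/s^2. 1 g0 = 9.80665 m/s^2, so 0.007828 g0 = 0.007828 * 9.80665 = 0.076766456 m/s^2. Sum: 0.023984712 + 0.076766456 = 0.10075117 m/s^2. 1 ft/s^2 = 0.3048 m/s^2, so 0.10075117 m/s^2 = 0.10075117 / 0.3048 = 0.33054845 ft/s^2 ≈ 0.3305 ft/s^2 (4 s.f.). Final answer: 0.3305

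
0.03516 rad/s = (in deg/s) 1 deg/s = 0.017453293 rad/s, so 0.03516 rad/s = 0.03516 / 0.017453293 = 2.0145196 deg/s ≈ 2.015 deg/s (4 s.f.). Final answer: 2.015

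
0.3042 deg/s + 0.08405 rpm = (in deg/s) 1 deg/s = 0.017453293 rad/s, so 0.3042 deg/s = 0.3042 * 0.017453293 = 0.0053092916 rad/s. 1 rpm = 0.10471976 rad/s, so 0.08405 rpm = 0.08405 * 0.10471976 = 0.0088016954 rad/s. Sum: 0.0053092916 + 0.0088016954 = 0.014110987 rad/s. 1 deg/s = 0.017453293 rad/s, so 0.014110987 rad/s = 0.014110987 / 0.017453293 = 0.8085 deg/s. Final answer: 0.8085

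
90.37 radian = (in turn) 90.37 radian = 90.37 rad. 1 turn = 6.2831853 rad, so 90.37 rad = 90.37 / 6.2831853 = 14.382832 turn ≈ 14.38 turn (4 s.f.). Final answer: 14.38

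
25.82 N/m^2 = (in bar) 0.0002582. Check: 25.82 N/m^2 = 25.82 Pa. 1 bar = 100000 Pa, so 25.82 Pa = 25.82 / 100000 = 0.0002582 bar.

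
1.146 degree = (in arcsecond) 1 degree = 0.017453293 rad, so 1.146 degree = 1.146 * 0.017453293 = 0.020001473 rad. 1 arcsecond = 4.8481368e-06 rad, so 0.020001473 rad = 0.020001473 / 4.8481368e-06 = 4125.6 arcsecond ≈ 4126 arcsecond (4 s.f.). Final answer: 4126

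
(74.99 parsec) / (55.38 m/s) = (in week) 6.909e+10. Check: 1 parsec = 3.0856776e+16 m, so 74.99 parsec = 74.99 * 3.0856776e+16 = 2.3139496e+18 m. 55.38 m/s is already in m/s. Combine: 2.3139496e+18 m / 55.38 m/s = 4.1783128e+16 s. 1 week = 604800 s, so 4.1783128e+16 s = 4.1783128e+16 / 604800 = 6.9085859e+10 week ≈ 6.909e+10 week (4 s.f.).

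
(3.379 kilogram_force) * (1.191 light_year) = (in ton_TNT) 8.924e+07. Check: 1 kilogram_force = 9.80665 N, so 3.379 kilogram_force = 3.379 * 9.80665 = 33.13667 N. 1 light_year = 9.4607305e+15 m, so 1.191 light_year = 1.191 * 9.4607305e+15 = 1.126773e+16 m. Combine: 33.13667 N * 1.126773e+16 m = 3.7337505e+17 J. 1 ton_TNT = 4.184e+09 J, so 3.7337505e+17 J = 3.7337505e+17 / 4.184e+09 = 89238780 ton_TNT ≈ 8.924e+07 ton_TNT (4 s.f.).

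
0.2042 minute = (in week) 2.026e-05. Check: 1 minute = 60 s, so 0.2042 minute = 0.2042 * 60 = 12.252 s. 1 week = 604800 s, so 12.252 s = 12.252 / 604800 = 2.0257937e-05 week ≈ 2.026e-05 week (4 s.f.).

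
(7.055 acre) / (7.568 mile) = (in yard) 1 acre = 4046.8564 m^2, so 7.055 acre = 7.055 * 4046.8564 = 28550.572 m^2. 1 mile = 1609.344 m, so 7.568 mile = 7.568 * 1609.344 = 12179.515 m. Combine: 28550.572 m^2 / 12179.515 m = 2.3441468 m. 1 yard = 0.9144 m, so 2.3441468 m = 2.3441468 / 0.9144 = 2.5635901 yard ≈ 2.564 yard (4 s.f.). Final answer: 2.564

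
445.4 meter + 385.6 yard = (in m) 798. Check: 445.4 meter = 445.4 m. 1 yard = 0.9144 m, so 385.6 yard = 385.6 * 0.9144 = 352.59264 m. Sum: 445.4 + 352.59264 = 797.99264 m. Result: 797.99264 m ≈ 798 m (4 s.f.).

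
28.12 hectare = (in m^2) 2.812e+05. Check: 1 hectare = 10000 m^2, so 28.12 hectare = 28.12 * 10000 = 281200 m^2. Result: 281200 m^2 ≈ 2.812e+05 m^2 (4 s.f.).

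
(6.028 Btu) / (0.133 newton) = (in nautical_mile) 25.82. Check: 1 Btu = 1055.0559 J, so 6.028 Btu = 6.028 * 1055.0559 = 6359.8767 J. 0.133 newton = 0.133 N. Combine: 6359.8767 J / 0.133 N = 47818.622 m. 1 nautical_mile = 1852 m, so 47818.622 m = 47818.622 / 1852 = 25.81999 nautical_mile ≈ 25.82 nautical_mile (4 s.f.).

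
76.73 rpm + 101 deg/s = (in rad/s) 1 rpm = 0.10471976 rad/s, so 76.73 rpm = 76.73 * 0.10471976 = 8.0351468 rad/s. 1 deg/s = 0.017453293 rad/s, so 101 deg/s = 101 * 0.017453293 = 1.7627825 rad/s. Sum: 8.0351468 + 1.7627825 = 9.7979294 rad/s. Result: 9.7979294 rad/s ≈ 9.798 rad/s (4 s.f.). Final answer: 9.798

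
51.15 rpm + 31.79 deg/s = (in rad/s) 5.911. Check: 1 rpm = 0.10471976 rad/s, so 51.15 rpm = 51.15 * 0.10471976 = 5.3564155 rad/s. 1 deg/s = 0.017453293 rad/s, so 31.79 deg/s = 31.79 * 0.017453293 = 0.55484017 rad/s. Sum: 5.3564155 + 0.55484017 = 5.9112556 rad/s. Result: 5.9112556 rad/s ≈ 5.911 rad/s (4 s.f.).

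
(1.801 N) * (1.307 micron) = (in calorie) 1.801 N is already in N. 1 micron = 1e-06 m, so 1.307 micron = 1.307 * 1e-06 = 1.307e-06 m. Combine: 1.801 N * 1.307e-06 m = 2.353907e-06 J. 1 calorie = 4.184 J, so 2.353907e-06 J = 2.353907e-06 / 4.184 = 5.6259728e-07 calorie ≈ 5.626e-07 calorie (4 s.f.). Final answer: 5.626e-07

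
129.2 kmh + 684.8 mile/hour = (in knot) 664.8. Check: 1 kmh = 0.27777778 m/s, so 129.2 kmh = 129.2 * 0.27777778 = 35.888889 m/s. 1 mile/hour = 0.44704 m/s, so 684.8 mile/hour = 684.8 * 0.44704 = 306.13299 m/s. Sum: 35.888889 + 306.13299 = 342.02188 m/s. 1 knot = 0.51444444 m/s, so 342.02188 m/s = 342.02188 / 0.51444444 = 664.83735 knot ≈ 664.8 knot (4 s.f.).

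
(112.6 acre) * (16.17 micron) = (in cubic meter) 7.368. Check: 1 acre = 4046.8564 m^2, so 112.6 acre = 112.6 * 4046.8564 = 455676.03 m^2. 1 micron = 1e-06 m, so 16.17 micron = 16.17 * 1e-06 = 1.617e-05 m. Combine: 455676.03 m^2 * 1.617e-05 m = 7.3682815 m^3. 7.3682815 m^3 = 7.3682815 cubic meter ≈ 7.368 cubic meter (4 s.f.).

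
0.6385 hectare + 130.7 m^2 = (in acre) 1 hectare = 10000 m^2, so 0.6385 hectare = 0.6385 * 10000 = 6385 m^2. 130.7 m^2 is already in m^2. Sum: 6385 + 130.7 = 6515.7 m^2. 1 acre = 4046.8564 m^2, so 6515.7 m^2 = 6515.7 / 4046.8564 = 1.6100645 acre ≈ 1.61 acre (4 s.f.). Final answer: 1.61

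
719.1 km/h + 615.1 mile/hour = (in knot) 1 km/h = 0.27777778 m/s, so 719.1 km/h = 719.1 * 0.27777778 = 199.75 m/s. 1 mile/hour = 0.44704 m/s, so 615.1 mile/hour = 615.1 * 0.44704 = 274.9743 m/s. Sum: 199.75 + 274.9743 = 474.7243 m/s. 1 knot = 0.51444444 m/s, so 474.7243 m/s = 474.7243 / 0.51444444 = 922.79022 knot ≈ 922.8 knot (4 s.f.). Final answer: 922.8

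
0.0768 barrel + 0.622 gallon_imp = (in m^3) 1 barrel = 0.15898729 m^3, so 0.0768 barrel = 0.0768 * 0.15898729 = 0.012210224 m^3. 1 gallon_imp = 0.00454609 m^3, so 0.622 gallon_imp = 0.622 * 0.00454609 = 0.002827668 m^3. Sum: 0.012210224 + 0.002827668 = 0.015037892 m^3. Result: 0.015037892 m^3 ≈ 0.01504 m^3 (4 s.f.). Final answer: 0.01504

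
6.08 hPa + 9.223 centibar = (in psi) 1.426. Check: 1 hPa = 100 Pa, so 6.08 hPa = 6.08 * 100 = 608 Pa. 1 centibar = 1000 Pa, so 9.223 centibar = 9.223 * 1000 = 9223 Pa. Sum: 608 + 9223 = 9831 Pa. 1 psi = 6894.7573 Pa, so 9831 Pa = 9831 / 6894.7573 = 1.425866 psi ≈ 1.426 psi (4 s.f.).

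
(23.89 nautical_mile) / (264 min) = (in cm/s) 279.3. Check: 1 nautical_mile = 1852 m, so 23.89 nautical_mile = 23.89 * 1852 = 44244.28 m. 1 min = 60 s, so 264 min = 264 * 60 = 15840 s. Combine: 44244.28 m / 15840 s = 2.7931995 m/s. 1 cm/s = 0.01 m/s, so 2.7931995 m/s = 2.7931995 / 0.01 = 279.31995 cm/s ≈ 279.3 cm/s (4 s.f.).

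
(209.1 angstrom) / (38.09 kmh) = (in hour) 5.49e-13. Check: 1 angstrom = 1e-10 m, so 209.1 angstrom = 209.1 * 1e-10 = 2.091e-08 m. 1 kmh = 0.27777778 m/s, so 38.09 kmh = 38.09 * 0.27777778 = 10.580556 m/s. Combine: 2.091e-08 m / 10.580556 m/s = 1.9762667e-09 s. 1 hour = 3600 s, so 1.9762667e-09 s = 1.9762667e-09 / 3600 = 5.4896298e-13 hour ≈ 5.49e-13 hour (4 s.f.).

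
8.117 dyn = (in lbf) 1.825e-05. Check: 1 dyn = 1e-05 N, so 8.117 dyn = 8.117 * 1e-05 = 8.117e-05 N. 1 lbf = 4.4482216 N, so 8.117e-05 N = 8.117e-05 / 4.4482216 = 1.8247742e-05 lbf ≈ 1.825e-05 lbf (4 s.f.).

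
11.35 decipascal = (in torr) 1 decipascal = 0.1 Pa, so 11.35 decipascal = 11.35 * 0.1 = 1.135 Pa. 1 torr = 133.32237 Pa, so 1.135 Pa = 1.135 / 133.32237 = 0.0085132001 torr ≈ 0.008513 torr (4 s.f.). Final answer: 0.008513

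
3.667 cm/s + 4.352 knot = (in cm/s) 227.6. Check: 1 cm/s = 0.01 m/s, so 3.667 cm/s = 3.667 * 0.01 = 0.03667 m/s. 1 knot = 0.51444444 m/s, so 4.352 knot = 4.352 * 0.51444444 = 2.2388622 m/s. Sum: 0.03667 + 2.2388622 = 2.2755322 m/s. 1 cm/s = 0.01 m/s, so 2.2755322 m/s = 2.2755322 / 0.01 = 227.55322 cm/s ≈ 227.6 cm/s (4 s.f.).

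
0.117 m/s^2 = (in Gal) 1 Gal = 0.01 m/s^2, so 0.117 m/s^2 = 0.117 / 0.01 = 11.7 Gal. Final answer: 11.7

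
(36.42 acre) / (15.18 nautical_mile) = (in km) 1 acre = 4046.8564 m^2, so 36.42 acre = 36.42 * 4046.8564 = 147386.51 m^2. 1 nautical_mile = 1852 m, so 15.18 nautical_mile = 15.18 * 1852 = 28113.36 m. Combine: 147386.51 m^2 / 28113.36 m = 5.242579 m. 1 km = 1000 m, so 5.242579 m = 5.242579 / 1000 = 0.005242579 km ≈ 0.005243 km (4 s.f.). Final answer: 0.005243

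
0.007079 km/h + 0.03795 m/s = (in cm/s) 3.992. Check: 1 km/h = 0.27777778 m/s, so 0.007079 km/h = 0.007079 * 0.27777778 = 0.0019663889 m/s. 0.03795 m/s is already in m/s. Sum: 0.0019663889 + 0.03795 = 0.039916389 m/s. 1 cm/s = 0.01 m/s, so 0.039916389 m/s = 0.039916389 / 0.01 = 3.9916389 cm/s ≈ 3.992 cm/s (4 s.f.).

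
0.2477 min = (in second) 14.86. Check: 1 min = 60 s, so 0.2477 min = 0.2477 * 60 = 14.862 s. 14.862 s = 14.862 second ≈ 14.86 second (4 s.f.).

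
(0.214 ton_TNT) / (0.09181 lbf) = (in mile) 1.362e+06. Check: 1 ton_TNT = 4.184e+09 J, so 0.214 ton_TNT = 0.214 * 4.184e+09 = 8.95376e+08 J. 1 lbf = 4.4482216 N, so 0.09181 lbf = 0.09181 * 4.4482216 = 0.40839123 N. Combine: 8.95376e+08 J / 0.40839123 N = 2.1924467e+09 m. 1 mile = 1609.344 m, so 2.1924467e+09 m = 2.1924467e+09 / 1609.344 = 1362323.2 mile ≈ 1.362e+06 mile (4 s.f.).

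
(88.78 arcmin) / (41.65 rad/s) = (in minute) 1.033e-05. Check: 1 arcmin = 0.00029088821 rad, so 88.78 arcmin = 88.78 * 0.00029088821 = 0.025825055 rad. 41.65 rad/s is already in rad/s. Combine: 0.025825055 rad / 41.65 rad/s = 0.00062004934 s. 1 minute = 60 s, so 0.00062004934 s = 0.00062004934 / 60 = 1.0334156e-05 minute ≈ 1.033e-05 minute (4 s.f.).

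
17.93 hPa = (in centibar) 1.793. Check: 1 hPa = 100 Pa, so 17.93 hPa = 17.93 * 100 = 1793 Pa. 1 centibar = 1000 Pa, so 1793 Pa = 1793 / 1000 = 1.793 centibar.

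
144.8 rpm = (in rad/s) 15.16. Check: 1 rpm = 0.10471976 rad/s, so 144.8 rpm = 144.8 * 0.10471976 = 15.163421 rad/s. Result: 15.163421 rad/s ≈ 15.16 rad/s (4 s.f.).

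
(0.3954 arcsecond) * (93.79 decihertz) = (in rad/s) 1 arcsecond = 4.8481368e-06 rad, so 0.3954 arcsecond = 0.3954 * 4.8481368e-06 = 1.9169533e-06 rad. 1 decihertz = 0.1 Hz, so 93.79 decihertz = 93.79 * 0.1 = 9.379 Hz. Combine: 1.9169533e-06 rad * 9.379 Hz = 1.7979105e-05 rad/s. Result: 1.7979105e-05 rad/s ≈ 1.798e-05 rad/s (4 s.f.). Final answer: 1.798e-05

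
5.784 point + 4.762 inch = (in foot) 1 point = 0.00035277778 m, so 5.784 point = 5.784 * 0.00035277778 = 0.0020404667 m. 1 inch = 0.0254 m, so 4.762 inch = 4.762 * 0.0254 = 0.1209548 m. Sum: 0.0020404667 + 0.1209548 = 0.12299527 m. 1 foot = 0.3048 m, so 0.12299527 m = 0.12299527 / 0.3048 = 0.40352778 foot ≈ 0.4035 foot (4 s.f.). Final answer: 0.4035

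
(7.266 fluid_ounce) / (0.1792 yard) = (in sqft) 1 fluid_ounce = 2.957353e-05 m^3, so 7.266 fluid_ounce = 7.266 * 2.957353e-05 = 0.00021488127 m^3. 1 yard = 0.9144 m, so 0.1792 yard = 0.1792 * 0.9144 = 0.16386048 m. Combine: 0.00021488127 m^3 / 0.16386048 m = 0.0013113672 m^2. 1 sqft = 0.09290304 m^2, so 0.0013113672 m^2 = 0.0013113672 / 0.09290304 = 0.01411544 sqft ≈ 0.01412 sqft (4 s.f.). Final answer: 0.01412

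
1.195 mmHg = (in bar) 0.001593. Check: 1 mmHg = 133.32237 Pa, so 1.195 mmHg = 1.195 * 133.32237 = 159.32023 Pa. 1 bar = 100000 Pa, so 159.32023 Pa = 159.32023 / 100000 = 0.0015932023 bar ≈ 0.001593 bar (4 s.f.).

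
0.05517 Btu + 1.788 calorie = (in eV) 1 Btu = 1055.0559 J, so 0.05517 Btu = 0.05517 * 1055.0559 = 58.207431 J. 1 calorie = 4.184 J, so 1.788 calorie = 1.788 * 4.184 = 7.480992 J. Sum: 58.207431 + 7.480992 = 65.688423 J. 1 eV = 1.6021766e-19 J, so 65.688423 J = 65.688423 / 1.6021766e-19 = 4.0999489e+20 eV ≈ 4.1e+20 eV (4 s.f.). Final answer: 4.1e+20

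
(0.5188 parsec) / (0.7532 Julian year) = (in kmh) 1 parsec = 3.0856776e+16 m, so 0.5188 parsec = 0.5188 * 3.0856776e+16 = 1.6008495e+16 m. 1 Julian year = 31557600 s, so 0.7532 Julian year = 0.7532 * 31557600 = 23769184 s. Combine: 1.6008495e+16 m / 23769184 s = 6.7349788e+08 m/s. 1 kmh = 0.27777778 m/s, so 6.7349788e+08 m/s = 6.7349788e+08 / 0.27777778 = 2.4245924e+09 kmh ≈ 2.425e+09 kmh (4 s.f.). Final answer: 2.425e+09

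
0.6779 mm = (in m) 0.0006779. Check: 1 mm = 0.001 m, so 0.6779 mm = 0.6779 * 0.001 = 0.0006779 m. Result: 0.0006779 m.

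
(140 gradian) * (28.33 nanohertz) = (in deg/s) 3.57e-06. Check: 1 gradian = 0.015707963 rad, so 140 gradian = 140 * 0.015707963 = 2.1991149 rad. 1 nanohertz = 1e-09 Hz, so 28.33 nanohertz = 28.33 * 1e-09 = 2.833e-08 Hz. Combine: 2.1991149 rad * 2.833e-08 Hz = 6.2300924e-08 rad/s. 1 deg/s = 0.017453293 rad/s, so 6.2300924e-08 rad/s = 6.2300924e-08 / 0.017453293 = 3.56958e-06 deg/s ≈ 3.57e-06 deg/s (4 s.f.).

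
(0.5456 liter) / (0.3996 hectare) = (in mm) 0.0001365. Check: 1 liter = 0.001 m^3, so 0.5456 liter = 0.5456 * 0.001 = 0.0005456 m^3. 1 hectare = 10000 m^2, so 0.3996 hectare = 0.3996 * 10000 = 3996 m^2. Combine: 0.0005456 m^3 / 3996 m^2 = 1.3653654e-07 m. 1 mm = 0.001 m, so 1.3653654e-07 m = 1.3653654e-07 / 0.001 = 0.00013653654 mm ≈ 0.0001365 mm (4 s.f.).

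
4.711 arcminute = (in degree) 1 arcminute = 0.00029088821 rad, so 4.711 arcminute = 4.711 * 0.00029088821 = 0.0013703744 rad. 1 degree = 0.017453293 rad, so 0.0013703744 rad = 0.0013703744 / 0.017453293 = 0.078516667 degree ≈ 0.07852 degree (4 s.f.). Final answer: 0.07852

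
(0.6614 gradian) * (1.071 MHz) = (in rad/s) 1.113e+04. Check: 1 gradian = 0.015707963 rad, so 0.6614 gradian = 0.6614 * 0.015707963 = 0.010389247 rad. 1 MHz = 1000000 Hz, so 1.071 MHz = 1.071 * 1000000 = 1071000 Hz. Combine: 0.010389247 rad * 1071000 Hz = 11126.883 rad/s. Result: 11126.883 rad/s ≈ 1.113e+04 rad/s (4 s.f.).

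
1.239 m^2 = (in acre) 0.0003062. Check: 1 acre = 4046.8564 m^2, so 1.239 m^2 = 1.239 / 4046.8564 = 0.00030616357 acre ≈ 0.0003062 acre (4 s.f.).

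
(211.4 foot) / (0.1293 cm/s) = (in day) 0.5768. Check: 1 foot = 0.3048 m, so 211.4 foot = 211.4 * 0.3048 = 64.43472 m. 1 cm/s = 0.01 m/s, so 0.1293 cm/s = 0.1293 * 0.01 = 0.001293 m/s. Combine: 64.43472 m / 0.001293 m/s = 49833.503 s. 1 day = 86400 s, so 49833.503 s = 49833.503 / 86400 = 0.57677666 day ≈ 0.5768 day (4 s.f.).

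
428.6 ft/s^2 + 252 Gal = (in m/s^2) 133.2. Check: 1 ft/s^2 = 0.3048 m/s^2, so 428.6 ft/s^2 = 428.6 * 0.3048 = 130.63728 m/s^2. 1 Gal = 0.01 m/s^2, so 252 Gal = 252 * 0.01 = 2.52 m/s^2. Sum: 130.63728 + 2.52 = 133.15728 m/s^2. Result: 133.15728 m/s^2 ≈ 133.2 m/s^2 (4 s.f.).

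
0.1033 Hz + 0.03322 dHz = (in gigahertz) 0.1033 Hz is already in Hz. 1 dHz = 0.1 Hz, so 0.03322 dHz = 0.03322 * 0.1 = 0.003322 Hz. Sum: 0.1033 + 0.003322 = 0.106622 Hz. 1 gigahertz = 1e+09 Hz, so 0.106622 Hz = 0.106622 / 1e+09 = 1.06622e-10 gigahertz ≈ 1.066e-10 gigahertz (4 s.f.). Final answer: 1.066e-10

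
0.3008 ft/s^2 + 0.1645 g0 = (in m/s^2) 1 ft/s^2 = 0.3048 m/s^2, so 0.3008 ft/s^2 = 0.3008 * 0.3048 = 0.09168384 m/s^2. 1 g0 = 9.80665 m/s^2, so 0.1645 g0 = 0.1645 * 9.80665 = 1.6131939 m/s^2. Sum: 0.09168384 + 1.6131939 = 1.7048778 m/s^2. Result: 1.7048778 m/s^2 ≈ 1.705 m/s^2 (4 s.f.). Final answer: 1.705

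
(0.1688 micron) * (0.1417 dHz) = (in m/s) 1 micron = 1e-06 m, so 0.1688 micron = 0.1688 * 1e-06 = 1.688e-07 m. 1 dHz = 0.1 Hz, so 0.1417 dHz = 0.1417 * 0.1 = 0.01417 Hz. Combine: 1.688e-07 m * 0.01417 Hz = 2.391896e-09 m/s. Result: 2.391896e-09 m/s ≈ 2.392e-09 m/s (4 s.f.). Final answer: 2.392e-09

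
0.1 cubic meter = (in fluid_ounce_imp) 0.1 cubic meter = 0.1 m^3. 1 fluid_ounce_imp = 2.8413063e-05 m^3, so 0.1 m^3 = 0.1 / 2.8413063e-05 = 3519.508 fluid_ounce_imp ≈ 3520 fluid_ounce_imp (4 s.f.). Final answer: 3520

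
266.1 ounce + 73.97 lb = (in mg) 1 ounce = 0.028349523 kg, so 266.1 ounce = 266.1 * 0.028349523 = 7.5438081 kg. 1 lb = 0.45359237 kg, so 73.97 lb = 73.97 * 0.45359237 = 33.552228 kg. Sum: 7.5438081 + 33.552228 = 41.096036 kg. 1 mg = 1e-06 kg, so 41.096036 kg = 41.096036 / 1e-06 = 41096036 mg ≈ 4.11e+07 mg (4 s.f.). Final answer: 4.11e+07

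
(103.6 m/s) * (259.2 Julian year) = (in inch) 3.336e+13. Check: 103.6 m/s is already in m/s. 1 Julian year = 31557600 s, so 259.2 Julian year = 259.2 * 31557600 = 8.1797299e+09 s. Combine: 103.6 m/s * 8.1797299e+09 s = 8.4742002e+11 m. 1 inch = 0.0254 m, so 8.4742002e+11 m = 8.4742002e+11 / 0.0254 = 3.3362993e+13 inch ≈ 3.336e+13 inch (4 s.f.).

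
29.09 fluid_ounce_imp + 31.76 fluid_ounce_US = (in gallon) 0.4665. Check: 1 fluid_ounce_imp = 2.8413063e-05 m^3, so 29.09 fluid_ounce_imp = 29.09 * 2.8413063e-05 = 0.00082653599 m^3. 1 fluid_ounce_US = 2.957353e-05 m^3, so 31.76 fluid_ounce_US = 31.76 * 2.957353e-05 = 0.0009392553 m^3. Sum: 0.00082653599 + 0.0009392553 = 0.0017657913 m^3. 1 gallon = 0.0037854118 m^3, so 0.0017657913 m^3 = 0.0017657913 / 0.0037854118 = 0.46647271 gallon ≈ 0.4665 gallon (4 s.f.).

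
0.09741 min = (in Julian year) 1.852e-07. Check: 1 min = 60 s, so 0.09741 min = 0.09741 * 60 = 5.8446 s. 1 Julian year = 31557600 s, so 5.8446 s = 5.8446 / 31557600 = 1.852042e-07 Julian year ≈ 1.852e-07 Julian year (4 s.f.).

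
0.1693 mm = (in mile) 1 mm = 0.001 m, so 0.1693 mm = 0.1693 * 0.001 = 0.0001693 m. 1 mile = 1609.344 m, so 0.0001693 m = 0.0001693 / 1609.344 = 1.0519814e-07 mile ≈ 1.052e-07 mile (4 s.f.). Final answer: 1.052e-07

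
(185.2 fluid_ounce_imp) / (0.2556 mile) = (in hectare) 1 fluid_ounce_imp = 2.8413063e-05 m^3, so 185.2 fluid_ounce_imp = 185.2 * 2.8413063e-05 = 0.0052620992 m^3. 1 mile = 1609.344 m, so 0.2556 mile = 0.2556 * 1609.344 = 411.34833 m. Combine: 0.0052620992 m^3 / 411.34833 m = 1.2792319e-05 m^2. 1 hectare = 10000 m^2, so 1.2792319e-05 m^2 = 1.2792319e-05 / 10000 = 1.2792319e-09 hectare ≈ 1.279e-09 hectare (4 s.f.). Final answer: 1.279e-09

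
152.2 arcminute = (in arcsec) 9132. Check: 1 arcminute = 0.00029088821 rad, so 152.2 arcminute = 152.2 * 0.00029088821 = 0.044273185 rad. 1 arcsec = 4.8481368e-06 rad, so 0.044273185 rad = 0.044273185 / 4.8481368e-06 = 9132 arcsec.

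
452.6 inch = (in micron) 1.15e+07. Check: 1 inch = 0.0254 m, so 452.6 inch = 452.6 * 0.0254 = 11.49604 m. 1 micron = 1e-06 m, so 11.49604 m = 11.49604 / 1e-06 = 11496040 micron ≈ 1.15e+07 micron (4 s.f.).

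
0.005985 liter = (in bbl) 3.764e-05. Check: 1 liter = 0.001 m^3, so 0.005985 liter = 0.005985 * 0.001 = 5.985e-06 m^3. 1 bbl = 0.15898729 m^3, so 5.985e-06 m^3 = 5.985e-06 / 0.15898729 = 3.7644517e-05 bbl ≈ 3.764e-05 bbl (4 s.f.).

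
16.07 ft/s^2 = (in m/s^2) 4.898. Check: 1 ft/s^2 = 0.3048 m/s^2, so 16.07 ft/s^2 = 16.07 * 0.3048 = 4.898136 m/s^2. Result: 4.898136 m/s^2 ≈ 4.898 m/s^2 (4 s.f.).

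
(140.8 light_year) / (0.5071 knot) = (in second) 1 light_year = 9.4607305e+15 m, so 140.8 light_year = 140.8 * 9.4607305e+15 = 1.3320709e+18 m. 1 knot = 0.51444444 m/s, so 0.5071 knot = 0.5071 * 0.51444444 = 0.26087478 m/s. Combine: 1.3320709e+18 m / 0.26087478 m/s = 5.1061696e+18 s. 5.1061696e+18 s = 5.1061696e+18 second ≈ 5.106e+18 second (4 s.f.). Final answer: 5.106e+18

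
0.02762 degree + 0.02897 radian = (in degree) 1 degree = 0.017453293 rad, so 0.02762 degree = 0.02762 * 0.017453293 = 0.00048205994 rad. 0.02897 radian = 0.02897 rad. Sum: 0.00048205994 + 0.02897 = 0.02945206 rad. 1 degree = 0.017453293 rad, so 0.02945206 rad = 0.02945206 / 0.017453293 = 1.6874787 degree ≈ 1.687 degree (4 s.f.). Final answer: 1.687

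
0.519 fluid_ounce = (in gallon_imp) 1 fluid_ounce = 2.957353e-05 m^3, so 0.519 fluid_ounce = 0.519 * 2.957353e-05 = 1.5348662e-05 m^3. 1 gallon_imp = 0.00454609 m^3, so 1.5348662e-05 m^3 = 1.5348662e-05 / 0.00454609 = 0.0033762336 gallon_imp ≈ 0.003376 gallon_imp (4 s.f.). Final answer: 0.003376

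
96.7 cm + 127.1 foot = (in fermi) 3.971e+16. Check: 1 cm = 0.01 m, so 96.7 cm = 96.7 * 0.01 = 0.967 m. 1 foot = 0.3048 m, so 127.1 foot = 127.1 * 0.3048 = 38.74008 m. Sum: 0.967 + 38.74008 = 39.70708 m. 1 fermi = 1e-15 m, so 39.70708 m = 39.70708 / 1e-15 = 3.970708e+16 fermi ≈ 3.971e+16 fermi (4 s.f.).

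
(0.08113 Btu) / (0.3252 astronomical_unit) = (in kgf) 1.794e-10. Check: 1 Btu = 1055.0559 J, so 0.08113 Btu = 0.08113 * 1055.0559 = 85.596681 J. 1 astronomical_unit = 1.4959787e+11 m, so 0.3252 astronomical_unit = 0.3252 * 1.4959787e+11 = 4.8649228e+10 m. Combine: 85.596681 J / 4.8649228e+10 m = 1.7594664e-09 N. 1 kgf = 9.80665 N, so 1.7594664e-09 N = 1.7594664e-09 / 9.80665 = 1.7941564e-10 kgf ≈ 1.794e-10 kgf (4 s.f.).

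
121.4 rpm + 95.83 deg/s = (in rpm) 137.4. Check: 1 rpm = 0.10471976 rad/s, so 121.4 rpm = 121.4 * 0.10471976 = 12.712978 rad/s. 1 deg/s = 0.017453293 rad/s, so 95.83 deg/s = 95.83 * 0.017453293 = 1.672549 rad/s. Sum: 12.712978 + 1.672549 = 14.385527 rad/s. 1 rpm = 0.10471976 rad/s, so 14.385527 rad/s = 14.385527 / 0.10471976 = 137.37167 rpm ≈ 137.4 rpm (4 s.f.).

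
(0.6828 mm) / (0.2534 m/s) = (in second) 1 mm = 0.001 m, so 0.6828 mm = 0.6828 * 0.001 = 0.0006828 m. 0.2534 m/s is already in m/s. Combine: 0.0006828 m / 0.2534 m/s = 0.0026945541 s. 0.0026945541 s = 0.0026945541 second ≈ 0.002695 second (4 s.f.). Final answer: 0.002695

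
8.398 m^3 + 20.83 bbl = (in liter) 1.171e+04. Check: 8.398 m^3 is already in m^3. 1 bbl = 0.15898729 m^3, so 20.83 bbl = 20.83 * 0.15898729 = 3.3117054 m^3. Sum: 8.398 + 3.3117054 = 11.709705 m^3. 1 liter = 0.001 m^3, so 11.709705 m^3 = 11.709705 / 0.001 = 11709.705 liter ≈ 1.171e+04 liter (4 s.f.).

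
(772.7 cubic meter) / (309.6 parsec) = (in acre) 772.7 cubic meter = 772.7 m^3. 1 parsec = 3.0856776e+16 m, so 309.6 parsec = 309.6 * 3.0856776e+16 = 9.5532578e+18 m. Combine: 772.7 m^3 / 9.5532578e+18 m = 8.0883403e-17 m^2. 1 acre = 4046.8564 m^2, so 8.0883403e-17 m^2 = 8.0883403e-17 / 4046.8564 = 1.9986724e-20 acre ≈ 1.999e-20 acre (4 s.f.). Final answer: 1.999e-20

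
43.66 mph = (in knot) 37.94. Check: 1 mph = 0.44704 m/s, so 43.66 mph = 43.66 * 0.44704 = 19.517766 m/s. 1 knot = 0.51444444 m/s, so 19.517766 m/s = 19.517766 / 0.51444444 = 37.939503 knot ≈ 37.94 knot (4 s.f.).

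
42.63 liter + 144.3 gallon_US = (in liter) 1 liter = 0.001 m^3, so 42.63 liter = 42.63 * 0.001 = 0.04263 m^3. 1 gallon_US = 0.0037854118 m^3, so 144.3 gallon_US = 144.3 * 0.0037854118 = 0.54623492 m^3. Sum: 0.04263 + 0.54623492 = 0.58886492 m^3. 1 liter = 0.001 m^3, so 0.58886492 m^3 = 0.58886492 / 0.001 = 588.86492 liter ≈ 588.9 liter (4 s.f.). Final answer: 588.9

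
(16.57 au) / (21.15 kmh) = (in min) 7.032e+09. Check: 1 au = 1.4959787e+11 m, so 16.57 au = 16.57 * 1.4959787e+11 = 2.4788367e+12 m. 1 kmh = 0.27777778 m/s, so 21.15 kmh = 21.15 * 0.27777778 = 5.875 m/s. Combine: 2.4788367e+12 m / 5.875 m/s = 4.2192965e+11 s. 1 min = 60 s, so 4.2192965e+11 s = 4.2192965e+11 / 60 = 7.0321609e+09 min ≈ 7.032e+09 min (4 s.f.).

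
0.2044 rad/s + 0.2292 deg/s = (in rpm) 1.99. Check: 0.2044 rad/s is already in rad/s. 1 deg/s = 0.017453293 rad/s, so 0.2292 deg/s = 0.2292 * 0.017453293 = 0.0040002946 rad/s. Sum: 0.2044 + 0.0040002946 = 0.20840029 rad/s. 1 rpm = 0.10471976 rad/s, so 0.20840029 rad/s = 0.20840029 / 0.10471976 = 1.9900762 rpm ≈ 1.99 rpm (4 s.f.).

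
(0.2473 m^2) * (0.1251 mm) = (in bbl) 0.2473 m^2 is already in m^2. 1 mm = 0.001 m, so 0.1251 mm = 0.1251 * 0.001 = 0.0001251 m. Combine: 0.2473 m^2 * 0.0001251 m = 3.093723e-05 m^3. 1 bbl = 0.15898729 m^3, so 3.093723e-05 m^3 = 3.093723e-05 / 0.15898729 = 0.00019458932 bbl ≈ 0.0001946 bbl (4 s.f.). Final answer: 0.0001946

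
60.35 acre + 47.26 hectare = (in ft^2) 1 acre = 4046.8564 m^2, so 60.35 acre = 60.35 * 4046.8564 = 244227.79 m^2. 1 hectare = 10000 m^2, so 47.26 hectare = 47.26 * 10000 = 472600 m^2. Sum: 244227.79 + 472600 = 716827.79 m^2. 1 ft^2 = 0.09290304 m^2, so 716827.79 m^2 = 716827.79 / 0.09290304 = 7715870.1 ft^2 ≈ 7.716e+06 ft^2 (4 s.f.). Final answer: 7.716e+06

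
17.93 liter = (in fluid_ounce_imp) 1 liter = 0.001 m^3, so 17.93 liter = 17.93 * 0.001 = 0.01793 m^3. 1 fluid_ounce_imp = 2.8413063e-05 m^3, so 0.01793 m^3 = 0.01793 / 2.8413063e-05 = 631.04778 fluid_ounce_imp ≈ 631 fluid_ounce_imp (4 s.f.). Final answer: 631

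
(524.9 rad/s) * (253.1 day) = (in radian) 524.9 rad/s is already in rad/s. 1 day = 86400 s, so 253.1 day = 253.1 * 86400 = 21867840 s. Combine: 524.9 rad/s * 21867840 s = 1.1478429e+10 rad. 1.1478429e+10 rad = 1.1478429e+10 radian ≈ 1.148e+10 radian (4 s.f.). Final answer: 1.148e+10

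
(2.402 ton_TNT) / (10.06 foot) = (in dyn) 3.278e+14. Check: 1 ton_TNT = 4.184e+09 J, so 2.402 ton_TNT = 2.402 * 4.184e+09 = 1.0049968e+10 J. 1 foot = 0.3048 m, so 10.06 foot = 10.06 * 0.3048 = 3.066288 m. Combine: 1.0049968e+10 J / 3.066288 m = 3.2775682e+09 N. 1 dyn = 1e-05 N, so 3.2775682e+09 N = 3.2775682e+09 / 1e-05 = 3.2775682e+14 dyn ≈ 3.278e+14 dyn (4 s.f.).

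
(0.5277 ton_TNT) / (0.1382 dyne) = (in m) 1 ton_TNT = 4.184e+09 J, so 0.5277 ton_TNT = 0.5277 * 4.184e+09 = 2.2078968e+09 J. 1 dyne = 1e-05 N, so 0.1382 dyne = 0.1382 * 1e-05 = 1.382e-06 N. Combine: 2.2078968e+09 J / 1.382e-06 N = 1.5976098e+15 m. Result: 1.5976098e+15 m ≈ 1.598e+15 m (4 s.f.). Final answer: 1.598e+15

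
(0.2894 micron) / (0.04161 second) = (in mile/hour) 1.556e-05. Check: 1 micron = 1e-06 m, so 0.2894 micron = 0.2894 * 1e-06 = 2.894e-07 m. 0.04161 second = 0.04161 s. Combine: 2.894e-07 m / 0.04161 s = 6.9550589e-06 m/s. 1 mile/hour = 0.44704 m/s, so 6.9550589e-06 m/s = 6.9550589e-06 / 0.44704 = 1.5558024e-05 mile/hour ≈ 1.556e-05 mile/hour (4 s.f.).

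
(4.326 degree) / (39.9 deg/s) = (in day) 1 degree = 0.017453293 rad, so 4.326 degree = 4.326 * 0.017453293 = 0.075502943 rad. 1 deg/s = 0.017453293 rad/s, so 39.9 deg/s = 39.9 * 0.017453293 = 0.69638637 rad/s. Combine: 0.075502943 rad / 0.69638637 rad/s = 0.10842105 s. 1 day = 86400 s, so 0.10842105 s = 0.10842105 / 86400 = 1.2548733e-06 day ≈ 1.255e-06 day (4 s.f.). Final answer: 1.255e-06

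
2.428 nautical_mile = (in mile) 2.794. Check: 1 nautical_mile = 1852 m, so 2.428 nautical_mile = 2.428 * 1852 = 4496.656 m. 1 mile = 1609.344 m, so 4496.656 m = 4496.656 / 1609.344 = 2.7940925 mile ≈ 2.794 mile (4 s.f.).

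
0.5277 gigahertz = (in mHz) 1 gigahertz = 1e+09 Hz, so 0.5277 gigahertz = 0.5277 * 1e+09 = 5.277e+08 Hz. 1 mHz = 0.001 Hz, so 5.277e+08 Hz = 5.277e+08 / 0.001 = 5.277e+11 mHz. Final answer: 5.277e+11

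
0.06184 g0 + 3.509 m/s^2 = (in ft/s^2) 13.5. Check: 1 g0 = 9.80665 m/s^2, so 0.06184 g0 = 0.06184 * 9.80665 = 0.60644324 m/s^2. 3.509 m/s^2 is already in m/s^2. Sum: 0.60644324 + 3.509 = 4.1154432 m/s^2. 1 ft/s^2 = 0.3048 m/s^2, so 4.1154432 m/s^2 = 4.1154432 / 0.3048 = 13.50211 ft/s^2 ≈ 13.5 ft/s^2 (4 s.f.).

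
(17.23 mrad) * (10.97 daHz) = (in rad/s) 1 mrad = 0.001 rad, so 17.23 mrad = 17.23 * 0.001 = 0.01723 rad. 1 daHz = 10 Hz, so 10.97 daHz = 10.97 * 10 = 109.7 Hz. Combine: 0.01723 rad * 109.7 Hz = 1.890131 rad/s. Result: 1.890131 rad/s ≈ 1.89 rad/s (4 s.f.). Final answer: 1.89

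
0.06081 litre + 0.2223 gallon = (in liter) 1 litre = 0.001 m^3, so 0.06081 litre = 0.06081 * 0.001 = 6.081e-05 m^3. 1 gallon = 0.0037854118 m^3, so 0.2223 gallon = 0.2223 * 0.0037854118 = 0.00084149704 m^3. Sum: 6.081e-05 + 0.00084149704 = 0.00090230704 m^3. 1 liter = 0.001 m^3, so 0.00090230704 m^3 = 0.00090230704 / 0.001 = 0.90230704 liter ≈ 0.9023 liter (4 s.f.). Final answer: 0.9023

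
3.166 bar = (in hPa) 3166. Check: 1 bar = 100000 Pa, so 3.166 bar = 3.166 * 100000 = 316600 Pa. 1 hPa = 100 Pa, so 316600 Pa = 316600 / 100 = 3166 hPa.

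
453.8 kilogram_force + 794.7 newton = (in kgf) 1 kilogram_force = 9.80665 N, so 453.8 kilogram_force = 453.8 * 9.80665 = 4450.2578 N. 794.7 newton = 794.7 N. Sum: 4450.2578 + 794.7 = 5244.9578 N. 1 kgf = 9.80665 N, so 5244.9578 N = 5244.9578 / 9.80665 = 534.83685 kgf ≈ 534.8 kgf (4 s.f.). Final answer: 534.8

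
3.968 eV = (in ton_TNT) 1.519e-28. Check: 1 eV = 1.6021766e-19 J, so 3.968 eV = 3.968 * 1.6021766e-19 = 6.3574369e-19 J. 1 ton_TNT = 4.184e+09 J, so 6.3574369e-19 J = 6.3574369e-19 / 4.184e+09 = 1.5194639e-28 ton_TNT ≈ 1.519e-28 ton_TNT (4 s.f.).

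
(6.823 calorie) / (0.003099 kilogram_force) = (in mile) 0.5837. Check: 1 calorie = 4.184 J, so 6.823 calorie = 6.823 * 4.184 = 28.547432 J. 1 kilogram_force = 9.80665 N, so 0.003099 kilogram_force = 0.003099 * 9.80665 = 0.030390808 N. Combine: 28.547432 J / 0.030390808 N = 939.34428 m. 1 mile = 1609.344 m, so 939.34428 m = 939.34428 / 1609.344 = 0.58368148 mile ≈ 0.5837 mile (4 s.f.).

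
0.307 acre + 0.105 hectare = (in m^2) 2292. Check: 1 acre = 4046.8564 m^2, so 0.307 acre = 0.307 * 4046.8564 = 1242.3849 m^2. 1 hectare = 10000 m^2, so 0.105 hectare = 0.105 * 10000 = 1050 m^2. Sum: 1242.3849 + 1050 = 2292.3849 m^2. Result: 2292.3849 m^2 ≈ 2292 m^2 (4 s.f.).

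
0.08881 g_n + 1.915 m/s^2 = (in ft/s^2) 9.14. Check: 1 g_n = 9.80665 m/s^2, so 0.08881 g_n = 0.08881 * 9.80665 = 0.87092859 m/s^2. 1.915 m/s^2 is already in m/s^2. Sum: 0.87092859 + 1.915 = 2.7859286 m/s^2. 1 ft/s^2 = 0.3048 m/s^2, so 2.7859286 m/s^2 = 2.7859286 / 0.3048 = 9.1401857 ft/s^2 ≈ 9.14 ft/s^2 (4 s.f.).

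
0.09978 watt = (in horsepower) 0.0001338. Check: 0.09978 watt = 0.09978 W. 1 horsepower = 745.69987 W, so 0.09978 W = 0.09978 / 745.69987 = 0.00013380718 horsepower ≈ 0.0001338 horsepower (4 s.f.).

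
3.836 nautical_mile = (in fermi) 1 nautical_mile = 1852 m, so 3.836 nautical_mile = 3.836 * 1852 = 7104.272 m. 1 fermi = 1e-15 m, so 7104.272 m = 7104.272 / 1e-15 = 7.104272e+18 fermi ≈ 7.104e+18 fermi (4 s.f.). Final answer: 7.104e+18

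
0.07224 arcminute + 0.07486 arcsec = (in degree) 1 arcminute = 0.00029088821 rad, so 0.07224 arcminute = 0.07224 * 0.00029088821 = 2.1013764e-05 rad. 1 arcsec = 4.8481368e-06 rad, so 0.07486 arcsec = 0.07486 * 4.8481368e-06 = 3.6293152e-07 rad. Sum: 2.1013764e-05 + 3.6293152e-07 = 2.1376696e-05 rad. 1 degree = 0.017453293 rad, so 2.1376696e-05 rad = 2.1376696e-05 / 0.017453293 = 0.0012247944 degree ≈ 0.001225 degree (4 s.f.). Final answer: 0.001225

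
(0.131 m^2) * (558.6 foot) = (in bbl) 0.131 m^2 is already in m^2. 1 foot = 0.3048 m, so 558.6 foot = 558.6 * 0.3048 = 170.26128 m. Combine: 0.131 m^2 * 170.26128 m = 22.304228 m^3. 1 bbl = 0.15898729 m^3, so 22.304228 m^3 = 22.304228 / 0.15898729 = 140.28937 bbl ≈ 140.3 bbl (4 s.f.). Final answer: 140.3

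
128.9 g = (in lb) 1 g = 0.001 kg, so 128.9 g = 128.9 * 0.001 = 0.1289 kg. 1 lb = 0.45359237 kg, so 0.1289 kg = 0.1289 / 0.45359237 = 0.28417586 lb ≈ 0.2842 lb (4 s.f.). Final answer: 0.2842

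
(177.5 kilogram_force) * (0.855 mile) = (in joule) 2.395e+06. Check: 1 kilogram_force = 9.80665 N, so 177.5 kilogram_force = 177.5 * 9.80665 = 1740.6804 N. 1 mile = 1609.344 m, so 0.855 mile = 0.855 * 1609.344 = 1375.9891 m. Combine: 1740.6804 N * 1375.9891 m = 2395157.3 J. 2395157.3 J = 2395157.3 joule ≈ 2.395e+06 joule (4 s.f.).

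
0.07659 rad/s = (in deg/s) 4.388. Check: 1 deg/s = 0.017453293 rad/s, so 0.07659 rad/s = 0.07659 / 0.017453293 = 4.3882838 deg/s ≈ 4.388 deg/s (4 s.f.).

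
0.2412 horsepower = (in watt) 179.9. Check: 1 horsepower = 745.69987 W, so 0.2412 horsepower = 0.2412 * 745.69987 = 179.86281 W. 179.86281 W = 179.86281 watt ≈ 179.9 watt (4 s.f.).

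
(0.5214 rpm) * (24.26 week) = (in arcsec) 1.652e+11. Check: 1 rpm = 0.10471976 rad/s, so 0.5214 rpm = 0.5214 * 0.10471976 = 0.05460088 rad/s. 1 week = 604800 s, so 24.26 week = 24.26 * 604800 = 14672448 s. Combine: 0.05460088 rad/s * 14672448 s = 801128.58 rad. 1 arcsec = 4.8481368e-06 rad, so 801128.58 rad = 801128.58 / 4.8481368e-06 = 1.6524463e+11 arcsec ≈ 1.652e+11 arcsec (4 s.f.).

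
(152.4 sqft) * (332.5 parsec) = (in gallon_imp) 3.195e+22. Check: 1 sqft = 0.09290304 m^2, so 152.4 sqft = 152.4 * 0.09290304 = 14.158423 m^2. 1 parsec = 3.0856776e+16 m, so 332.5 parsec = 332.5 * 3.0856776e+16 = 1.0259878e+19 m. Combine: 14.158423 m^2 * 1.0259878e+19 m = 1.452637e+20 m^3. 1 gallon_imp = 0.00454609 m^3, so 1.452637e+20 m^3 = 1.452637e+20 / 0.00454609 = 3.1953546e+22 gallon_imp ≈ 3.195e+22 gallon_imp (4 s.f.).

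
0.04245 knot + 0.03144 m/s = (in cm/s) 1 knot = 0.51444444 m/s, so 0.04245 knot = 0.04245 * 0.51444444 = 0.021838167 m/s. 0.03144 m/s is already in m/s. Sum: 0.021838167 + 0.03144 = 0.053278167 m/s. 1 cm/s = 0.01 m/s, so 0.053278167 m/s = 0.053278167 / 0.01 = 5.3278167 cm/s ≈ 5.328 cm/s (4 s.f.). Final answer: 5.328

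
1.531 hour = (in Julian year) 1 hour = 3600 s, so 1.531 hour = 1.531 * 3600 = 5511.6 s. 1 Julian year = 31557600 s, so 5511.6 s = 5511.6 / 31557600 = 0.00017465206 Julian year ≈ 0.0001747 Julian year (4 s.f.). Final answer: 0.0001747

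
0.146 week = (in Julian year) 1 week = 604800 s, so 0.146 week = 0.146 * 604800 = 88300.8 s. 1 Julian year = 31557600 s, so 88300.8 s = 88300.8 / 31557600 = 0.0027980835 Julian year ≈ 0.002798 Julian year (4 s.f.). Final answer: 0.002798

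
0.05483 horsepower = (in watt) 1 horsepower = 745.69987 W, so 0.05483 horsepower = 0.05483 * 745.69987 = 40.886724 W. 40.886724 W = 40.886724 watt ≈ 40.89 watt (4 s.f.). Final answer: 40.89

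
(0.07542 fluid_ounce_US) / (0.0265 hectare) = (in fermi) 1 fluid_ounce_US = 2.957353e-05 m^3, so 0.07542 fluid_ounce_US = 0.07542 * 2.957353e-05 = 2.2304356e-06 m^3. 1 hectare = 10000 m^2, so 0.0265 hectare = 0.0265 * 10000 = 265 m^2. Combine: 2.2304356e-06 m^3 / 265 m^2 = 8.4167381e-09 m. 1 fermi = 1e-15 m, so 8.4167381e-09 m = 8.4167381e-09 / 1e-15 = 8416738.1 fermi ≈ 8.417e+06 fermi (4 s.f.). Final answer: 8.417e+06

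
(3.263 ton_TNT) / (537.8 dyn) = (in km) 2.539e+09. Check: 1 ton_TNT = 4.184e+09 J, so 3.263 ton_TNT = 3.263 * 4.184e+09 = 1.3652392e+10 J. 1 dyn = 1e-05 N, so 537.8 dyn = 537.8 * 1e-05 = 0.005378 N. Combine: 1.3652392e+10 J / 0.005378 N = 2.538563e+12 m. 1 km = 1000 m, so 2.538563e+12 m = 2.538563e+12 / 1000 = 2.538563e+09 km ≈ 2.539e+09 km (4 s.f.).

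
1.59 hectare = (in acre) 3.929. Check: 1 hectare = 10000 m^2, so 1.59 hectare = 1.59 * 10000 = 15900 m^2. 1 acre = 4046.8564 m^2, so 15900 m^2 = 15900 / 4046.8564 = 3.9289756 acre ≈ 3.929 acre (4 s.f.).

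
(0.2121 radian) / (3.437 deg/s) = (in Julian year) 1.12e-07. Check: 0.2121 radian = 0.2121 rad. 1 deg/s = 0.017453293 rad/s, so 3.437 deg/s = 3.437 * 0.017453293 = 0.059986966 rad/s. Combine: 0.2121 rad / 0.059986966 rad/s = 3.5357681 s. 1 Julian year = 31557600 s, so 3.5357681 s = 3.5357681 / 31557600 = 1.1204173e-07 Julian year ≈ 1.12e-07 Julian year (4 s.f.).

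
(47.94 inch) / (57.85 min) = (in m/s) 1 inch = 0.0254 m, so 47.94 inch = 47.94 * 0.0254 = 1.217676 m. 1 min = 60 s, so 57.85 min = 57.85 * 60 = 3471 s. Combine: 1.217676 m / 3471 s = 0.00035081417 m/s. Result: 0.00035081417 m/s ≈ 0.0003508 m/s (4 s.f.). Final answer: 0.0003508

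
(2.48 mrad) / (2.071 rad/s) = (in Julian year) 1 mrad = 0.001 rad, so 2.48 mrad = 2.48 * 0.001 = 0.00248 rad. 2.071 rad/s is already in rad/s. Combine: 0.00248 rad / 2.071 rad/s = 0.0011974891 s. 1 Julian year = 31557600 s, so 0.0011974891 s = 0.0011974891 / 31557600 = 3.7946141e-11 Julian year ≈ 3.795e-11 Julian year (4 s.f.). Final answer: 3.795e-11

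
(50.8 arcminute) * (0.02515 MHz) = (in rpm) 3549. Check: 1 arcminute = 0.00029088821 rad, so 50.8 arcminute = 50.8 * 0.00029088821 = 0.014777121 rad. 1 MHz = 1000000 Hz, so 0.02515 MHz = 0.02515 * 1000000 = 25150 Hz. Combine: 0.014777121 rad * 25150 Hz = 371.64459 rad/s. 1 rpm = 0.10471976 rad/s, so 371.64459 rad/s = 371.64459 / 0.10471976 = 3548.9444 rpm ≈ 3549 rpm (4 s.f.).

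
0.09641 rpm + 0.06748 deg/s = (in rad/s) 1 rpm = 0.10471976 rad/s, so 0.09641 rpm = 0.09641 * 0.10471976 = 0.010096032 rad/s. 1 deg/s = 0.017453293 rad/s, so 0.06748 deg/s = 0.06748 * 0.017453293 = 0.0011777482 rad/s. Sum: 0.010096032 + 0.0011777482 = 0.01127378 rad/s. Result: 0.01127378 rad/s ≈ 0.01127 rad/s (4 s.f.). Final answer: 0.01127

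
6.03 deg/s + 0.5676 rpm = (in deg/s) 9.436. Check: 1 deg/s = 0.017453293 rad/s, so 6.03 deg/s = 6.03 * 0.017453293 = 0.10524335 rad/s. 1 rpm = 0.10471976 rad/s, so 0.5676 rpm = 0.5676 * 0.10471976 = 0.059438933 rad/s. Sum: 0.10524335 + 0.059438933 = 0.16468229 rad/s. 1 deg/s = 0.017453293 rad/s, so 0.16468229 rad/s = 0.16468229 / 0.017453293 = 9.4356 deg/s ≈ 9.436 deg/s (4 s.f.).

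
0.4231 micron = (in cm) 1 micron = 1e-06 m, so 0.4231 micron = 0.4231 * 1e-06 = 4.231e-07 m. 1 cm = 0.01 m, so 4.231e-07 m = 4.231e-07 / 0.01 = 4.231e-05 cm. Final answer: 4.231e-05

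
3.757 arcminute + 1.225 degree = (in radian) 0.02247. Check: 1 arcminute = 0.00029088821 rad, so 3.757 arcminute = 3.757 * 0.00029088821 = 0.001092867 rad. 1 degree = 0.017453293 rad, so 1.225 degree = 1.225 * 0.017453293 = 0.021380283 rad. Sum: 0.001092867 + 0.021380283 = 0.02247315 rad. 0.02247315 rad = 0.02247315 radian ≈ 0.02247 radian (4 s.f.).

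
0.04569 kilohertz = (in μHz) 1 kilohertz = 1000 Hz, so 0.04569 kilohertz = 0.04569 * 1000 = 45.69 Hz. 1 μHz = 1e-06 Hz, so 45.69 Hz = 45.69 / 1e-06 = 45690000 μHz ≈ 4.569e+07 μHz (4 s.f.). Final answer: 4.569e+07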